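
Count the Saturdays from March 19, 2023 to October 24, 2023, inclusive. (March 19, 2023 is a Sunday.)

31

March 19, 2023 is a Sunday; the first Saturday on or after it is March 25, 2023 (6 days later).
From March 25, 2023 to October 24, 2023: 6 + 30 + 31 + 30 + 31 + 31 + 30 + 24 = 213 days (rest of March, April, May, June, July, August, September, October).
213 ÷ 7 = 30 full weeks with remainder 3, so 30 more Saturdays after the first → 31.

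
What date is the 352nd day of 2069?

Dec 18, 2069

Jan has 31 days (352 − 31 = 321 remain).
Feb has 28 days (321 − 28 = 293 remain).
Mar has 31 days (293 − 31 = 262 remain).
Apr has 30 days (262 − 30 = 232 remain).
May has 31 days (232 − 31 = 201 remain).
Jun has 30 days (201 − 30 = 171 remain).
Jul has 31 days (171 − 31 = 140 remain).
Aug has 31 days (140 − 31 = 109 remain).
Sep has 30 days (109 − 30 = 79 remain).
Oct has 31 days (79 − 31 = 48 remain).
Nov has 30 days (48 − 30 = 18 remain).
18 into Dec → Dec 18.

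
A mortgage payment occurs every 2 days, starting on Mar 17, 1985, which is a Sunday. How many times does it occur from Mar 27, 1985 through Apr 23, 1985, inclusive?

14

Occurrences land 2·i days after Mar 17, 1985 for i = 0, 1, 2, …
Mar 27, 1985 is 10 days after the start; 10 ÷ 2 = 5 remainder 0. First occurrence in the window: #6 on Mar 27, 1985 (5×2 = 10 days in).
Apr 23, 1985 is 37 days after the start; 37 ÷ 2 = 18 remainder 1. Last occurrence in the window: #19 on Apr 22, 1985.
Occurrences #6 through #19: 14 in total.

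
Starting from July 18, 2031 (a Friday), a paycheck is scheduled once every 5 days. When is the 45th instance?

February 23, 2032

The 45th occurrence is 44 intervals after the first: 44 × 5 = 220 days after July 18, 2031.
July has 31 days — 13 days to the end of July leaves 207.
August has 31 days (176 left).
September has 30 days (146 left).
October has 31 days (115 left).
November has 30 days (85 left).
December has 31 days (54 left).
January has 31 days (23 left).
23 days into February → February 23, 2032.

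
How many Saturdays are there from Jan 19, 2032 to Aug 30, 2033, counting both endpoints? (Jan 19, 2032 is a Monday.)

84

Jan 19, 2032 is a Monday; the first Saturday on or after it is Jan 24, 2032 (5 days later).
From Jan 24, 2032 to Aug 30, 2033: 342 + 242 = 584 days (rest of 2032, to Aug 30, 2033 in 2033).
584 ÷ 7 = 83 full weeks with remainder 3, so 83 more Saturdays after the first → 84.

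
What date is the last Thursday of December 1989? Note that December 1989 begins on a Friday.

December 1989 begins on a Friday, so the first Thursday is December 7 (6 days later).
December 1989 has 31 days. Adding weeks: 7, 14, 21, 28 — the last one ≤ 31 is the 28th.

1989-12-28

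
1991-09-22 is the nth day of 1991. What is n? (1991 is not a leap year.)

265

Days in months before September: 31 + 28 + 31 + 30 + 31 + 30 + 31 + 31 = 243.
Plus 22 days into September → day 265.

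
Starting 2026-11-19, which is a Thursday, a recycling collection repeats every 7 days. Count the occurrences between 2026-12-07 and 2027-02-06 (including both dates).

Occurrences land 7·i days after 2026-11-19 for i = 0, 1, 2, …
2026-12-07 is 18 days after the start; 18 ÷ 7 = 2 remainder 4; since the remainder is 4, round up to i = 3. First occurrence in the window: #4 on 2026-12-10 (3×7 = 21 days in).
2027-02-06 is 79 days after the start; 79 ÷ 7 = 11 remainder 2. Last occurrence in the window: #12 on 2027-02-04.
Occurrences #4 through #12: 9 in total.

9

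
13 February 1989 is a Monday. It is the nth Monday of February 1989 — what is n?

Day 13 falls in week ⌈13/7⌉ of the month.
Days 1–7 hold the 1st Monday, 8–14 the 2nd, 15–21 the 3rd, 22–28 the 4th, 29–31 the 5th.
13 is in the range for the 2nd.

2nd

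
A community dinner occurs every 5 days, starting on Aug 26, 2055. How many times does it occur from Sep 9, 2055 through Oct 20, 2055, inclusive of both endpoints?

9

Occurrences land 5·i days after Aug 26, 2055 for i = 0, 1, 2, …
Sep 9, 2055 is 14 days after the start; 14 ÷ 5 = 2 remainder 4; since the remainder is 4, round up to i = 3. First occurrence in the window: #4 on Sep 10, 2055 (3×5 = 15 days in).
Oct 20, 2055 is 55 days after the start; 55 ÷ 5 = 11 remainder 0. Last occurrence in the window: #12 on Oct 20, 2055.
Occurrences #4 through #12: 9 in total.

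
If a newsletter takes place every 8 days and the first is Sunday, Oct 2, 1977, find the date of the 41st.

Aug 18, 1978

The 41st occurrence is 40 intervals after the first: 40 × 8 = 320 days after Oct 2, 1977.
Oct has 31 days — 29 days to the end of Oct leaves 291.
Nov has 30 days (261 left).
Dec has 31 days (230 left).
Jan has 31 days (199 left).
Feb has 28 days (171 left).
Mar has 31 days (140 left).
Apr has 30 days (110 left).
May has 31 days (79 left).
Jun has 30 days (49 left).
Jul has 31 days (18 left).
18 days into Aug → Aug 18, 1978.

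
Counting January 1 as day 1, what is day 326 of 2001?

Jan has 31 days (326 − 31 = 295 remain).
Feb has 28 days (295 − 28 = 267 remain).
Mar has 31 days (267 − 31 = 236 remain).
Apr has 30 days (236 − 30 = 206 remain).
May has 31 days (206 − 31 = 175 remain).
Jun has 30 days (175 − 30 = 145 remain).
Jul has 31 days (145 − 31 = 114 remain).
Aug has 31 days (114 − 31 = 83 remain).
Sep has 30 days (83 − 30 = 53 remain).
Oct has 31 days (53 − 31 = 22 remain).
22 into Nov → Nov 22.

Nov 22, 2001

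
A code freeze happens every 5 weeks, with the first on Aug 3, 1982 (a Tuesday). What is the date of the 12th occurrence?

The 12th occurrence is 11 intervals after the first: 11 × 35 = 385 days after Aug 3, 1982.
Aug has 31 days — 28 days to the end of Aug leaves 357.
Sep has 30 days (327 left).
Oct has 31 days (296 left).
Nov has 30 days (266 left).
Dec has 31 days (235 left).
Jan has 31 days (204 left).
Feb has 28 days (176 left).
Mar has 31 days (145 left).
Apr has 30 days (115 left).
May has 31 days (84 left).
Jun has 30 days (54 left).
Jul has 31 days (23 left).
23 days into Aug → Aug 23, 1983.

Aug 23, 1983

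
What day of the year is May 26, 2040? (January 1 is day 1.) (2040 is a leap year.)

147

Days in months before May: 31 + 29 + 31 + 30 = 121.
Plus 26 days into May → day 147.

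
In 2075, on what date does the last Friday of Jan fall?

The first Friday of Jan 2075 is Jan 4.
Jan 2075 has 31 days. Adding weeks: 4, 11, 18, 25 — the last one ≤ 31 is the 25th.

Jan 25, 2075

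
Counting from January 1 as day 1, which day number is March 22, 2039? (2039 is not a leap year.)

81

Days in months before March: 31 + 28 = 59.
Plus 22 days into March → day 81.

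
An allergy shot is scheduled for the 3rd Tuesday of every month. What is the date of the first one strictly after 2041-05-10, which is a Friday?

2041-05-21

May 2041 starts on a Wednesday; its first Tuesday is the 7th, so the 3rd Tuesday is the 21st — 2041-05-21.
2041-05-21 is after 2041-05-10, so that is the next one.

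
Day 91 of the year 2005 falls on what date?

1 April 2005

January has 31 days (91 − 31 = 60 remain).
February has 28 days (60 − 28 = 32 remain).
March has 31 days (32 − 31 = 1 remain).
1 into April → April 1.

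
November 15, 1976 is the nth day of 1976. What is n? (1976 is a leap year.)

Days in months before November: 31 + 29 + 31 + 30 + 31 + 30 + 31 + 31 + 30 + 31 = 305.
Plus 15 days into November → day 320.

320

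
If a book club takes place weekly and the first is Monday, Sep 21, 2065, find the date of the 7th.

Nov 2, 2065

The 7th occurrence is 6 intervals after the first: 6 × 7 = 42 days after Sep 21, 2065.
Sep has 30 days — 9 days to the end of Sep leaves 33.
Oct has 31 days (2 left).
2 days into Nov → Nov 2, 2065.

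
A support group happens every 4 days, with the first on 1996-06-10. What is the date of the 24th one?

The 24th occurrence is 23 intervals after the first: 23 × 4 = 92 days after 1996-06-10.
June has 30 days — 20 days to the end of June leaves 72.
July has 31 days (41 left).
August has 31 days (10 left).
10 days into September → 1996-09-10.

1996-09-10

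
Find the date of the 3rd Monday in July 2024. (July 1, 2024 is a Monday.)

July 15, 2024

July 2024 begins on a Monday, so the first Monday is July 1.
The 3rd Monday is 2 weeks later: 1 + 14 = 15.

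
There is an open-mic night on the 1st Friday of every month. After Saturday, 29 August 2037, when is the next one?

4 September 2037

August 2037 starts on a Saturday, so its 1st Friday is 7 August 2037 (6 days in).
That is not after 29 August 2037, so look at September 2037.
September 2037 starts on a Tuesday, so its 1st Friday is 4 September 2037 (3 days in).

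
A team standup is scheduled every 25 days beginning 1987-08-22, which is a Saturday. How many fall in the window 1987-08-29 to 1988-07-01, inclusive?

12

Occurrences land 25·i days after 1987-08-22 for i = 0, 1, 2, …
1987-08-29 is 7 days after the start; 7 ÷ 25 = 0 remainder 7; since the remainder is 7, round up to i = 1. First occurrence in the window: #2 on 1987-09-16 (1×25 = 25 days in).
1988-07-01 is 314 days after the start; 314 ÷ 25 = 12 remainder 14. Last occurrence in the window: #13 on 1988-06-17.
Occurrences #2 through #13: 12 in total.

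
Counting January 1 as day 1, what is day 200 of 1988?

January has 31 days (200 − 31 = 169 remain).
February has 29 days (169 − 29 = 140 remain).
March has 31 days (140 − 31 = 109 remain).
April has 30 days (109 − 30 = 79 remain).
May has 31 days (79 − 31 = 48 remain).
June has 30 days (48 − 30 = 18 remain).
18 into July → July 18.

July 18, 1988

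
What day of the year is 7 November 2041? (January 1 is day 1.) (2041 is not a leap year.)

Days in months before November: 31 + 28 + 31 + 30 + 31 + 30 + 31 + 31 + 30 + 31 = 304.
Plus 7 days into November → day 311.

311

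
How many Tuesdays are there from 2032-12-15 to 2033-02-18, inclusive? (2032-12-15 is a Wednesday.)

2032-12-15 is a Wednesday; the first Tuesday on or after it is 2032-12-21 (6 days later).
From 2032-12-21 to 2033-02-18: 10 + 31 + 18 = 59 days (rest of December, January, February).
59 ÷ 7 = 8 full weeks with remainder 3, so 8 more Tuesdays after the first → 9.

9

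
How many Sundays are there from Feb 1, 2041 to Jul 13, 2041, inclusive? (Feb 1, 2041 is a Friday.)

23

Feb 1, 2041 is a Friday; the first Sunday on or after it is Feb 3, 2041 (2 days later).
From Feb 3, 2041 to Jul 13, 2041: 25 + 31 + 30 + 31 + 30 + 13 = 160 days (rest of Feb, Mar, Apr, May, Jun, Jul).
160 ÷ 7 = 22 full weeks with remainder 6, so 22 more Sundays after the first → 23.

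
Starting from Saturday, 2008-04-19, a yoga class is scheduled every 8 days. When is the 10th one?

The 10th occurrence is 9 intervals after the first: 9 × 8 = 72 days after 2008-04-19.
April has 30 days — 11 days to the end of April leaves 61.
May has 31 days (30 left).
30 days into June → 2008-06-30.

2008-06-30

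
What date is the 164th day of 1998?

13 June 1998

January has 31 days (164 − 31 = 133 remain).
February has 28 days (133 − 28 = 105 remain).
March has 31 days (105 − 31 = 74 remain).
April has 30 days (74 − 30 = 44 remain).
May has 31 days (44 − 31 = 13 remain).
13 into June → June 13.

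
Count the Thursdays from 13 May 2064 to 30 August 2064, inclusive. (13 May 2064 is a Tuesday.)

13 May 2064 is a Tuesday; the first Thursday on or after it is 15 May 2064 (2 days later).
From 15 May 2064 to 30 August 2064: 16 + 30 + 31 + 30 = 107 days (rest of May, June, July, August).
107 ÷ 7 = 15 full weeks with remainder 2, so 15 more Thursdays after the first → 16.

16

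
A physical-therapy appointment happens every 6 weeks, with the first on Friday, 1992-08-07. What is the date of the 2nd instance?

The 2nd occurrence is 1 interval after the first: 1 × 42 = 42 days after 1992-08-07.
August has 31 days — 24 days to the end of August leaves 18.
18 days into September → 1992-09-18.

1992-09-18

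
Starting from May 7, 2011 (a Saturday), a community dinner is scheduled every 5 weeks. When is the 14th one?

The 14th occurrence is 13 intervals after the first: 13 × 35 = 455 days after May 7, 2011.
May has 31 days — 24 days to the end of May leaves 431.
From end of May to end of 2011 is 214 days (217 left).
January has 31 days (186 left).
February has 29 days (157 left).
March has 31 days (126 left).
April has 30 days (96 left).
May has 31 days (65 left).
June has 30 days (35 left).
July has 31 days (4 left).
4 days into August → August 4, 2012.

August 4, 2012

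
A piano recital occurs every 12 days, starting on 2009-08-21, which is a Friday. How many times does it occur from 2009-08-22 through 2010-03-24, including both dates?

Occurrences land 12·i days after 2009-08-21 for i = 0, 1, 2, …
2009-08-22 is 1 day after the start; 1 ÷ 12 = 0 remainder 1; since the remainder is 1, round up to i = 1. First occurrence in the window: #2 on 2009-09-02 (1×12 = 12 days in).
2010-03-24 is 215 days after the start; 215 ÷ 12 = 17 remainder 11. Last occurrence in the window: #18 on 2010-03-13.
Occurrences #2 through #18: 17 in total.

17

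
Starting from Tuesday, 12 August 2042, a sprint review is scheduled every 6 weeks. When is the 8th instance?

The 8th occurrence is 7 intervals after the first: 7 × 42 = 294 days after 12 August 2042.
August has 31 days — 19 days to the end of August leaves 275.
September has 30 days (245 left).
October has 31 days (214 left).
November has 30 days (184 left).
December has 31 days (153 left).
January has 31 days (122 left).
February has 28 days (94 left).
March has 31 days (63 left).
April has 30 days (33 left).
May has 31 days (2 left).
2 days into June → 2 June 2043.

2 June 2043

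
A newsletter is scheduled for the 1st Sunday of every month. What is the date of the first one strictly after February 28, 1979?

February 1979 starts on a Thursday, so its 1st Sunday is February 4, 1979 (3 days in).
That is not after February 28, 1979, so look at March 1979.
March 1979 starts on a Thursday, so its 1st Sunday is March 4, 1979 (3 days in).

March 4, 1979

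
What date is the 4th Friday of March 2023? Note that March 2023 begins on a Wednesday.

24 March 2023

March 2023 begins on a Wednesday, so the first Friday is March 3 (2 days later).
The 4th Friday is 3 weeks later: 3 + 21 = 24.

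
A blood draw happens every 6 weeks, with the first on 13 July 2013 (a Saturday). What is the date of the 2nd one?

The 2nd occurrence is 1 interval after the first: 1 × 42 = 42 days after 13 July 2013.
July has 31 days — 18 days to the end of July leaves 24.
24 days into August → 24 August 2013.

24 August 2013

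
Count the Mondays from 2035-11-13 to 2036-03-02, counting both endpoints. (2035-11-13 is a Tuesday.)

15

2035-11-13 is a Tuesday; the first Monday on or after it is 2035-11-19 (6 days later).
From 2035-11-19 to 2036-03-02: 11 + 31 + 31 + 29 + 2 = 104 days (rest of November, December, January, February, March).
104 ÷ 7 = 14 full weeks with remainder 6, so 14 more Mondays after the first → 15.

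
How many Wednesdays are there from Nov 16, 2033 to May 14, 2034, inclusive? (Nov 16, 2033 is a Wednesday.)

26

Nov 16, 2033 is a Wednesday; the first Wednesday on or after it is Nov 16, 2033.
From Nov 16, 2033 to May 14, 2034: 14 + 31 + 31 + 28 + 31 + 30 + 14 = 179 days (rest of Nov, Dec, Jan, Feb, Mar, Apr, May).
179 ÷ 7 = 25 full weeks with remainder 4, so 25 more Wednesdays after the first → 26.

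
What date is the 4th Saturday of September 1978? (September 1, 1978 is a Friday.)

September 1978 begins on a Friday, so the first Saturday is September 2 (1 day later).
The 4th Saturday is 3 weeks later: 2 + 21 = 23.

September 23, 1978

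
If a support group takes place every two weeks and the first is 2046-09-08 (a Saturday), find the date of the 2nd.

The 2nd occurrence is 1 interval after the first: 1 × 14 = 14 days after 2046-09-08.
14 days later is 2046-09-22.

2046-09-22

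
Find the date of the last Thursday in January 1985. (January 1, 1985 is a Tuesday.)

January 1985 begins on a Tuesday, so the first Thursday is January 3 (2 days later).
January 1985 has 31 days. Adding weeks: 3, 10, 17, 24, 31 — the last one ≤ 31 is the 31st.

1985-01-31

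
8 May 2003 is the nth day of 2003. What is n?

128

Days in months before May: 31 + 28 + 31 + 30 = 120.
Plus 8 days into May → day 128.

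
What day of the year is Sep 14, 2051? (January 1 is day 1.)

257

Days in months before Sep: 31 + 28 + 31 + 30 + 31 + 30 + 31 + 31 = 243.
Plus 14 days into Sep → day 257.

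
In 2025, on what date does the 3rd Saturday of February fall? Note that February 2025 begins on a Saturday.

15 February 2025

February 2025 begins on a Saturday, so the first Saturday is February 1.
The 3rd Saturday is 2 weeks later: 1 + 14 = 15.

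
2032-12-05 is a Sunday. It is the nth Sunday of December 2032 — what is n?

Day 5 falls in week ⌈5/7⌉ of the month.
Days 1–7 hold the 1st Sunday, 8–14 the 2nd, 15–21 the 3rd, 22–28 the 4th, 29–31 the 5th.
5 is in the range for the 1st.

1st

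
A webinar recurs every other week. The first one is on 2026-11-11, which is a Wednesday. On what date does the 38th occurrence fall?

The 38th occurrence is 37 intervals after the first: 37 × 14 = 518 days after 2026-11-11.
November has 30 days — 19 days to the end of November leaves 499.
From end of November to end of 2026 is 31 days (468 left).
2027 has 365 days (103 left).
January has 31 days (72 left).
February has 29 days (43 left).
March has 31 days (12 left).
12 days into April → 2028-04-12.

2028-04-12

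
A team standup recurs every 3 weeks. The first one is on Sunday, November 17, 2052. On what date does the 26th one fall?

The 26th occurrence is 25 intervals after the first: 25 × 21 = 525 days after November 17, 2052.
November has 30 days — 13 days to the end of November leaves 512.
From end of November to end of 2052 is 31 days (481 left).
2053 has 365 days (116 left).
January has 31 days (85 left).
February has 28 days (57 left).
March has 31 days (26 left).
26 days into April → April 26, 2054.

April 26, 2054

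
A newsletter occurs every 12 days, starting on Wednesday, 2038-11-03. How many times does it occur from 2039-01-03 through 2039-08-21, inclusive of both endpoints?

19

Occurrences land 12·i days after 2038-11-03 for i = 0, 1, 2, …
2039-01-03 is 61 days after the start; 61 ÷ 12 = 5 remainder 1; since the remainder is 1, round up to i = 6. First occurrence in the window: #7 on 2039-01-14 (6×12 = 72 days in).
2039-08-21 is 291 days after the start; 291 ÷ 12 = 24 remainder 3. Last occurrence in the window: #25 on 2039-08-18.
Occurrences #7 through #25: 19 in total.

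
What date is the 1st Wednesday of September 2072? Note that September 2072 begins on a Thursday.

2072-09-07

September 2072 begins on a Thursday, so the first Wednesday is September 7 (6 days later).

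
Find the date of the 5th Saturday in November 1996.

November 1996 begins on a Friday, so the first Saturday is November 2 (1 day later).
The 5th Saturday is 4 weeks later: 2 + 28 = 30.

November 30, 1996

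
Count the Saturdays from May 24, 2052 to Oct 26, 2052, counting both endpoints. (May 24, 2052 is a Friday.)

23

May 24, 2052 is a Friday; the first Saturday on or after it is May 25, 2052 (1 day later).
From May 25, 2052 to Oct 26, 2052: 6 + 30 + 31 + 31 + 30 + 26 = 154 days (rest of May, Jun, Jul, Aug, Sep, Oct).
154 ÷ 7 = 22 full weeks with remainder 0, so 22 more Saturdays after the first → 23.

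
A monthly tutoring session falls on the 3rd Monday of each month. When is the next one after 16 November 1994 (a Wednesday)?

21 November 1994

November 1994 starts on a Tuesday; its first Monday is the 7th, so the 3rd Monday is the 21st — 21 November 1994.
21 November 1994 is after 16 November 1994, so that is the next one.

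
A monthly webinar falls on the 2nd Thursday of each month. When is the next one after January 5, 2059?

January 2059 starts on a Wednesday; its first Thursday is the 2nd, so the 2nd Thursday is the 9th — January 9, 2059.
January 9, 2059 is after January 5, 2059, so that is the next one.

January 9, 2059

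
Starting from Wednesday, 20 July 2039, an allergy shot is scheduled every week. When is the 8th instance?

The 8th occurrence is 7 intervals after the first: 7 × 7 = 49 days after 20 July 2039.
July has 31 days — 11 days to the end of July leaves 38.
August has 31 days (7 left).
7 days into September → 7 September 2039.

7 September 2039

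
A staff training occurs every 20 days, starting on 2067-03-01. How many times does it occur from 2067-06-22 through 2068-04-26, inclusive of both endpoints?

16

Occurrences land 20·i days after 2067-03-01 for i = 0, 1, 2, …
2067-06-22 is 113 days after the start; 113 ÷ 20 = 5 remainder 13; since the remainder is 13, round up to i = 6. First occurrence in the window: #7 on 2067-06-29 (6×20 = 120 days in).
2068-04-26 is 422 days after the start; 422 ÷ 20 = 21 remainder 2. Last occurrence in the window: #22 on 2068-04-24.
Occurrences #7 through #22: 16 in total.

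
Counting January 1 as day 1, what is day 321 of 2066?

January has 31 days (321 − 31 = 290 remain).
February has 28 days (290 − 28 = 262 remain).
March has 31 days (262 − 31 = 231 remain).
April has 30 days (231 − 30 = 201 remain).
May has 31 days (201 − 31 = 170 remain).
June has 30 days (170 − 30 = 140 remain).
July has 31 days (140 − 31 = 109 remain).
August has 31 days (109 − 31 = 78 remain).
September has 30 days (78 − 30 = 48 remain).
October has 31 days (48 − 31 = 17 remain).
17 into November → November 17.

November 17, 2066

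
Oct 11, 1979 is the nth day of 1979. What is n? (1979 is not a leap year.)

Days in months before Oct: 31 + 28 + 31 + 30 + 31 + 30 + 31 + 31 + 30 = 273.
Plus 11 days into Oct → day 284.

284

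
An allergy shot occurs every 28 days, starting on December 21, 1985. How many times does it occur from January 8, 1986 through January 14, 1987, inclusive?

13

Occurrences land 28·i days after December 21, 1985 for i = 0, 1, 2, …
January 8, 1986 is 18 days after the start; 18 ÷ 28 = 0 remainder 18; since the remainder is 18, round up to i = 1. First occurrence in the window: #2 on January 18, 1986 (1×28 = 28 days in).
January 14, 1987 is 389 days after the start; 389 ÷ 28 = 13 remainder 25. Last occurrence in the window: #14 on December 20, 1986.
Occurrences #2 through #14: 13 in total.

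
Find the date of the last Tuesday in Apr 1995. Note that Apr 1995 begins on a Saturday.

Apr 1995 begins on a Saturday, so the first Tuesday is Apr 4 (3 days later).
Apr 1995 has 30 days. Adding weeks: 4, 11, 18, 25 — the last one ≤ 30 is the 25th.

Apr 25, 1995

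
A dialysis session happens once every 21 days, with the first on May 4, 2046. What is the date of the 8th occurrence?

The 8th occurrence is 7 intervals after the first: 7 × 21 = 147 days after May 4, 2046.
May has 31 days — 27 days to the end of May leaves 120.
June has 30 days (90 left).
July has 31 days (59 left).
August has 31 days (28 left).
28 days into September → September 28, 2046.

September 28, 2046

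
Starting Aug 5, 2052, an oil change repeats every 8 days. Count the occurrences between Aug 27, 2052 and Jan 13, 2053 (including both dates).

18

Occurrences land 8·i days after Aug 5, 2052 for i = 0, 1, 2, …
Aug 27, 2052 is 22 days after the start; 22 ÷ 8 = 2 remainder 6; since the remainder is 6, round up to i = 3. First occurrence in the window: #4 on Aug 29, 2052 (3×8 = 24 days in).
Jan 13, 2053 is 161 days after the start; 161 ÷ 8 = 20 remainder 1. Last occurrence in the window: #21 on Jan 12, 2053.
Occurrences #4 through #21: 18 in total.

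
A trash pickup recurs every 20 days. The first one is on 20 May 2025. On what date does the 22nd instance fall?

The 22nd occurrence is 21 intervals after the first: 21 × 20 = 420 days after 20 May 2025.
May has 31 days — 11 days to the end of May leaves 409.
From end of May to end of 2025 is 214 days (195 left).
January has 31 days (164 left).
February has 28 days (136 left).
March has 31 days (105 left).
April has 30 days (75 left).
May has 31 days (44 left).
June has 30 days (14 left).
14 days into July → 14 July 2026.

14 July 2026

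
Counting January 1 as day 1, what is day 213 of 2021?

January has 31 days (213 − 31 = 182 remain).
February has 28 days (182 − 28 = 154 remain).
March has 31 days (154 − 31 = 123 remain).
April has 30 days (123 − 30 = 93 remain).
May has 31 days (93 − 31 = 62 remain).
June has 30 days (62 − 30 = 32 remain).
July has 31 days (32 − 31 = 1 remain).
1 into August → August 1.

1 August 2021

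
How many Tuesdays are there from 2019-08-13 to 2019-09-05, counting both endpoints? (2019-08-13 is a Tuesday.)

4

2019-08-13 is a Tuesday; the first Tuesday on or after it is 2019-08-13.
From 2019-08-13 to 2019-09-05: 18 + 5 = 23 days (rest of August, September).
23 ÷ 7 = 3 full weeks with remainder 2, so 3 more Tuesdays after the first → 4.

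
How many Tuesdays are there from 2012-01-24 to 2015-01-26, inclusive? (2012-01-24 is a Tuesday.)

157

2012-01-24 is a Tuesday; the first Tuesday on or after it is 2012-01-24.
From 2012-01-24 to 2015-01-26: 342 + 365 + 365 + 26 = 1098 days (rest of 2012, 2013, 2014, to 2015-01-26 in 2015).
1098 ÷ 7 = 156 full weeks with remainder 6, so 156 more Tuesdays after the first → 157.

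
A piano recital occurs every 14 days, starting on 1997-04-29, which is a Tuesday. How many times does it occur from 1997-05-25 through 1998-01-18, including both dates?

Occurrences land 14·i days after 1997-04-29 for i = 0, 1, 2, …
1997-05-25 is 26 days after the start; 26 ÷ 14 = 1 remainder 12; since the remainder is 12, round up to i = 2. First occurrence in the window: #3 on 1997-05-27 (2×14 = 28 days in).
1998-01-18 is 264 days after the start; 264 ÷ 14 = 18 remainder 12. Last occurrence in the window: #19 on 1998-01-06.
Occurrences #3 through #19: 17 in total.

17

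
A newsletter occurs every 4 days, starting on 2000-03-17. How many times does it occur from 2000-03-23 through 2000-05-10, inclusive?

Occurrences land 4·i days after 2000-03-17 for i = 0, 1, 2, …
2000-03-23 is 6 days after the start; 6 ÷ 4 = 1 remainder 2; since the remainder is 2, round up to i = 2. First occurrence in the window: #3 on 2000-03-25 (2×4 = 8 days in).
2000-05-10 is 54 days after the start; 54 ÷ 4 = 13 remainder 2. Last occurrence in the window: #14 on 2000-05-08.
Occurrences #3 through #14: 12 in total.

12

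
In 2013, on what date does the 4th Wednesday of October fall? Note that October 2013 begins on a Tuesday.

October 2013 begins on a Tuesday, so the first Wednesday is October 2 (1 day later).
The 4th Wednesday is 3 weeks later: 2 + 21 = 23.

23 October 2013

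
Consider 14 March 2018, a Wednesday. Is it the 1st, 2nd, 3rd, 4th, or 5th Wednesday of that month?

Day 14 falls in week ⌈14/7⌉ of the month.
Days 1–7 hold the 1st Wednesday, 8–14 the 2nd, 15–21 the 3rd, 22–28 the 4th, 29–31 the 5th.
14 is in the range for the 2nd.

2nd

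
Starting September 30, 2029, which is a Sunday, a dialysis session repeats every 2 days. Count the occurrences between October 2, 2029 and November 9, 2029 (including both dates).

Occurrences land 2·i days after September 30, 2029 for i = 0, 1, 2, …
October 2, 2029 is 2 days after the start; 2 ÷ 2 = 1 remainder 0. First occurrence in the window: #2 on October 2, 2029 (1×2 = 2 days in).
November 9, 2029 is 40 days after the start; 40 ÷ 2 = 20 remainder 0. Last occurrence in the window: #21 on November 9, 2029.
Occurrences #2 through #21: 20 in total.

20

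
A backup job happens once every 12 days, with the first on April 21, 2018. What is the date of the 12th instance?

August 31, 2018

The 12th occurrence is 11 intervals after the first: 11 × 12 = 132 days after April 21, 2018.
April has 30 days — 9 days to the end of April leaves 123.
May has 31 days (92 left).
June has 30 days (62 left).
July has 31 days (31 left).
31 days into August → August 31, 2018.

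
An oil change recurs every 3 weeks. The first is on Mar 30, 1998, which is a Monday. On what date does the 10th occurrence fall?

The 10th occurrence is 9 intervals after the first: 9 × 21 = 189 days after Mar 30, 1998.
Mar has 31 days — 1 day to the end of Mar leaves 188.
Apr has 30 days (158 left).
May has 31 days (127 left).
Jun has 30 days (97 left).
Jul has 31 days (66 left).
Aug has 31 days (35 left).
Sep has 30 days (5 left).
5 days into Oct → Oct 5, 1998.

Oct 5, 1998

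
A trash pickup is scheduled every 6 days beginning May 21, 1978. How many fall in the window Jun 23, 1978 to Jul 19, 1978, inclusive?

Occurrences land 6·i days after May 21, 1978 for i = 0, 1, 2, …
Jun 23, 1978 is 33 days after the start; 33 ÷ 6 = 5 remainder 3; since the remainder is 3, round up to i = 6. First occurrence in the window: #7 on Jun 26, 1978 (6×6 = 36 days in).
Jul 19, 1978 is 59 days after the start; 59 ÷ 6 = 9 remainder 5. Last occurrence in the window: #10 on Jul 14, 1978.
Occurrences #7 through #10: 4 in total.

4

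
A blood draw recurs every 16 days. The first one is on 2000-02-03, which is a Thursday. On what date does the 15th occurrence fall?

2000-09-14

The 15th occurrence is 14 intervals after the first: 14 × 16 = 224 days after 2000-02-03.
February has 29 days — 26 days to the end of February leaves 198.
March has 31 days (167 left).
April has 30 days (137 left).
May has 31 days (106 left).
June has 30 days (76 left).
July has 31 days (45 left).
August has 31 days (14 left).
14 days into September → 2000-09-14.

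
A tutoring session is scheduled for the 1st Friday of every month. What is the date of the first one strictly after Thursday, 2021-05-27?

May 2021 starts on a Saturday, so its 1st Friday is 2021-05-07 (6 days in).
That is not after 2021-05-27, so look at June 2021.
June 2021 starts on a Tuesday, so its 1st Friday is 2021-06-04 (3 days in).

2021-06-04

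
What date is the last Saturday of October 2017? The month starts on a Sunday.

2017-10-28

October 2017 begins on a Sunday, so the first Saturday is October 7 (6 days later).
October 2017 has 31 days. Adding weeks: 7, 14, 21, 28 — the last one ≤ 31 is the 28th.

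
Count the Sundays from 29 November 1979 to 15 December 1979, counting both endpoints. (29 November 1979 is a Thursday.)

29 November 1979 is a Thursday; the first Sunday on or after it is 2 December 1979 (3 days later).
From 2 December 1979 to 15 December 1979 is 15 − 2 = 13 days.
13 ÷ 7 = 1 full weeks with remainder 6, so 1 more Sundays after the first → 2.

2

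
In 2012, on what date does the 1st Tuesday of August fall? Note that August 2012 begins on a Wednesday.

August 2012 begins on a Wednesday, so the first Tuesday is August 7 (6 days later).

7 August 2012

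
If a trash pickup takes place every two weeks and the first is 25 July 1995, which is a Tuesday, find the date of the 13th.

9 January 1996

The 13th occurrence is 12 intervals after the first: 12 × 14 = 168 days after 25 July 1995.
July has 31 days — 6 days to the end of July leaves 162.
August has 31 days (131 left).
September has 30 days (101 left).
October has 31 days (70 left).
November has 30 days (40 left).
December has 31 days (9 left).
9 days into January → 9 January 1996.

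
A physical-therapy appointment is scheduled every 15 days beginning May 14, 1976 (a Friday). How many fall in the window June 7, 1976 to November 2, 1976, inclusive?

Occurrences land 15·i days after May 14, 1976 for i = 0, 1, 2, …
June 7, 1976 is 24 days after the start; 24 ÷ 15 = 1 remainder 9; since the remainder is 9, round up to i = 2. First occurrence in the window: #3 on June 13, 1976 (2×15 = 30 days in).
November 2, 1976 is 172 days after the start; 172 ÷ 15 = 11 remainder 7. Last occurrence in the window: #12 on October 26, 1976.
Occurrences #3 through #12: 10 in total.

10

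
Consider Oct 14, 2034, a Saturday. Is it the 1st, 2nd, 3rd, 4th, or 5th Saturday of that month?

Day 14 falls in week ⌈14/7⌉ of the month.
Days 1–7 hold the 1st Saturday, 8–14 the 2nd, 15–21 the 3rd, 22–28 the 4th, 29–31 the 5th.
14 is in the range for the 2nd.

2nd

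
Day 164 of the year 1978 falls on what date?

1978-06-13

January has 31 days (164 − 31 = 133 remain).
February has 28 days (133 − 28 = 105 remain).
March has 31 days (105 − 31 = 74 remain).
April has 30 days (74 − 30 = 44 remain).
May has 31 days (44 − 31 = 13 remain).
13 into June → June 13.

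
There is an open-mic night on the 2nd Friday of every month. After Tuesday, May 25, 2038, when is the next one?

June 11, 2038

May 2038 starts on a Saturday; its first Friday is the 7th, so the 2nd Friday is the 14th — May 14, 2038.
That is not after May 25, 2038, so look at June 2038.
June 2038 starts on a Tuesday; its first Friday is the 4th, so the 2nd Friday is the 11th — June 11, 2038.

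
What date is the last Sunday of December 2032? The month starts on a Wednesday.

26 December 2032

December 2032 begins on a Wednesday, so the first Sunday is December 5 (4 days later).
December 2032 has 31 days. Adding weeks: 5, 12, 19, 26 — the last one ≤ 31 is the 26th.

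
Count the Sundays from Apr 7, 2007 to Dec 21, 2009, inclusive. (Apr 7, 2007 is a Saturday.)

Apr 7, 2007 is a Saturday; the first Sunday on or after it is Apr 8, 2007 (1 day later).
From Apr 8, 2007 to Dec 21, 2009: 267 + 366 + 355 = 988 days (rest of 2007, 2008, to Dec 21, 2009 in 2009).
988 ÷ 7 = 141 full weeks with remainder 1, so 141 more Sundays after the first → 142.

142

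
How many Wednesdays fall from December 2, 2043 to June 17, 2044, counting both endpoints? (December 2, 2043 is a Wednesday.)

December 2, 2043 is a Wednesday; the first Wednesday on or after it is December 2, 2043.
From December 2, 2043 to June 17, 2044: 29 + 31 + 29 + 31 + 30 + 31 + 17 = 198 days (rest of December, January, February, March, April, May, June).
198 ÷ 7 = 28 full weeks with remainder 2, so 28 more Wednesdays after the first → 29.

29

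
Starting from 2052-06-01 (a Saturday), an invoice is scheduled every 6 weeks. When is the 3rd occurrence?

2052-08-24

The 3rd occurrence is 2 intervals after the first: 2 × 42 = 84 days after 2052-06-01.
June has 30 days — 29 days to the end of June leaves 55.
July has 31 days (24 left).
24 days into August → 2052-08-24.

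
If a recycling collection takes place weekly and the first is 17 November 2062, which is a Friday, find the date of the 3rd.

The 3rd occurrence is 2 intervals after the first: 2 × 7 = 14 days after 17 November 2062.
November has 30 days — 13 days to the end of November leaves 1.
1 day into December → 1 December 2062.

1 December 2062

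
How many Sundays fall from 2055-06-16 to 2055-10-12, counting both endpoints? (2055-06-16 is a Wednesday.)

17

2055-06-16 is a Wednesday; the first Sunday on or after it is 2055-06-20 (4 days later).
From 2055-06-20 to 2055-10-12: 10 + 31 + 31 + 30 + 12 = 114 days (rest of June, July, August, September, October).
114 ÷ 7 = 16 full weeks with remainder 2, so 16 more Sundays after the first → 17.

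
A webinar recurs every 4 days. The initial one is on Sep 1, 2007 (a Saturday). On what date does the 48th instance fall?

The 48th occurrence is 47 intervals after the first: 47 × 4 = 188 days after Sep 1, 2007.
Sep has 30 days — 29 days to the end of Sep leaves 159.
Oct has 31 days (128 left).
Nov has 30 days (98 left).
Dec has 31 days (67 left).
Jan has 31 days (36 left).
Feb has 29 days (7 left).
7 days into Mar → Mar 7, 2008.

Mar 7, 2008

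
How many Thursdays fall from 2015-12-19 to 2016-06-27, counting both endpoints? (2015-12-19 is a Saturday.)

27

2015-12-19 is a Saturday; the first Thursday on or after it is 2015-12-24 (5 days later).
From 2015-12-24 to 2016-06-27: 7 + 31 + 29 + 31 + 30 + 31 + 27 = 186 days (rest of December, January, February, March, April, May, June).
186 ÷ 7 = 26 full weeks with remainder 4, so 26 more Thursdays after the first → 27.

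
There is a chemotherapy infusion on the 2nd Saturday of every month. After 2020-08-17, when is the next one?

2020-09-12

August 2020 starts on a Saturday; its first Saturday is the 1st, so the 2nd Saturday is the 8th — 2020-08-08.
That is not after 2020-08-17, so look at September 2020.
September 2020 starts on a Tuesday; its first Saturday is the 5th, so the 2nd Saturday is the 12th — 2020-09-12.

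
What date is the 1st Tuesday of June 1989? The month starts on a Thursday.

1989-06-06

June 1989 begins on a Thursday, so the first Tuesday is June 6 (5 days later).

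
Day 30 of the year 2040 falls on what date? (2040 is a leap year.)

30 into January → January 30.

30 January 2040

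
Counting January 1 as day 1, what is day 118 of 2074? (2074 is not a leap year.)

January has 31 days (118 − 31 = 87 remain).
February has 28 days (87 − 28 = 59 remain).
March has 31 days (59 − 31 = 28 remain).
28 into April → April 28.

April 28, 2074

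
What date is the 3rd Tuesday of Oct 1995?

Oct 17, 1995

Oct 1995 begins on a Sunday, so the first Tuesday is Oct 3 (2 days later).
The 3rd Tuesday is 2 weeks later: 3 + 14 = 17.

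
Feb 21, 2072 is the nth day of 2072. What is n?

Days in months before Feb: 31 = 31.
Plus 21 days into Feb → day 52.

52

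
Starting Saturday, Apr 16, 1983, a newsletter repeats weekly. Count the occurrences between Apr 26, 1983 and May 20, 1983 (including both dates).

3

Occurrences land 7·i days after Apr 16, 1983 for i = 0, 1, 2, …
Apr 26, 1983 is 10 days after the start; 10 ÷ 7 = 1 remainder 3; since the remainder is 3, round up to i = 2. First occurrence in the window: #3 on Apr 30, 1983 (2×7 = 14 days in).
May 20, 1983 is 34 days after the start; 34 ÷ 7 = 4 remainder 6. Last occurrence in the window: #5 on May 14, 1983.
Occurrences #3 through #5: 3 in total.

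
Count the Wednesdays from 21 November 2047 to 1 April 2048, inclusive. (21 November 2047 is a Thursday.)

19

21 November 2047 is a Thursday; the first Wednesday on or after it is 27 November 2047 (6 days later).
From 27 November 2047 to 1 April 2048: 3 + 31 + 31 + 29 + 31 + 1 = 126 days (rest of November, December, January, February, March, April).
126 ÷ 7 = 18 full weeks with remainder 0, so 18 more Wednesdays after the first → 19.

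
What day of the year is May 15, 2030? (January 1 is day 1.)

Days in months before May: 31 + 28 + 31 + 30 = 120.
Plus 15 days into May → day 135.

135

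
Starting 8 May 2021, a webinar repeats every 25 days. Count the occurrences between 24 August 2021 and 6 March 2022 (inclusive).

Occurrences land 25·i days after 8 May 2021 for i = 0, 1, 2, …
24 August 2021 is 108 days after the start; 108 ÷ 25 = 4 remainder 8; since the remainder is 8, round up to i = 5. First occurrence in the window: #6 on 10 September 2021 (5×25 = 125 days in).
6 March 2022 is 302 days after the start; 302 ÷ 25 = 12 remainder 2. Last occurrence in the window: #13 on 4 March 2022.
Occurrences #6 through #13: 8 in total.

8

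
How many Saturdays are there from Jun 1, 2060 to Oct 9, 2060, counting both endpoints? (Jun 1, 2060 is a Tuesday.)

Jun 1, 2060 is a Tuesday; the first Saturday on or after it is Jun 5, 2060 (4 days later).
From Jun 5, 2060 to Oct 9, 2060: 25 + 31 + 31 + 30 + 9 = 126 days (rest of Jun, Jul, Aug, Sep, Oct).
126 ÷ 7 = 18 full weeks with remainder 0, so 18 more Saturdays after the first → 19.

19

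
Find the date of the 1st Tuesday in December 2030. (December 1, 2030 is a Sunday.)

December 3, 2030

December 2030 begins on a Sunday, so the first Tuesday is December 3 (2 days later).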